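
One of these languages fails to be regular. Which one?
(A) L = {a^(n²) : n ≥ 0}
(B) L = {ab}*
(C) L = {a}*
(A) {a^(n²) : n ≥ 0}

(A) L = {a^(n²) : n ≥ 0} is NOT regular.

The pumping lemma can be used to prove this:
After pumping, length is no longer a perfect square

The other languages are regular because they can be recognized by finite automata.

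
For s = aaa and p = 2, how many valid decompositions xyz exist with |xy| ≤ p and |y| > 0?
3

For s = 'aaa' with pumping length p = 2:

Constraints: |xy| ≤ 2, |y| > 0

Valid decompositions (|xy| ≤ p, |y| ≥ 1):
  • x='', y='a', z='aa'
  • x='a', y='a', z='a'
  • x='', y='aa', z='a'

Total count: 3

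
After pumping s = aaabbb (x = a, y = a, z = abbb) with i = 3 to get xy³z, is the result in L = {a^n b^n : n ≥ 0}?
No

xy³z = a · aaa · abbb = aaaaabbb.
aaaaabbb has 5 a's and 3 b's; 5 ≠ 3, so it is not in L.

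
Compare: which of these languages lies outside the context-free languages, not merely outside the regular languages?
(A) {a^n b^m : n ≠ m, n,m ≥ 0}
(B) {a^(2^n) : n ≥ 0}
(B) {a^(2^n) : n ≥ 0}

(B) {a^(2^n) : n ≥ 0} requires the CFL pumping lemma.

- {a^n b^m : n ≠ m, n,m ≥ 0} is context-free (but not regular)
  • Can be shown non-regular with the regular pumping lemma
  • After pumping a's, we can make n = m

- {a^(2^n) : n ≥ 0} is NOT context-free
  • Requires the CFL pumping lemma to prove
  • Gaps between powers of 2 grow exponentially

The CFL pumping lemma is "stronger" in that it can prove non-membership
in the larger class of context-free languages.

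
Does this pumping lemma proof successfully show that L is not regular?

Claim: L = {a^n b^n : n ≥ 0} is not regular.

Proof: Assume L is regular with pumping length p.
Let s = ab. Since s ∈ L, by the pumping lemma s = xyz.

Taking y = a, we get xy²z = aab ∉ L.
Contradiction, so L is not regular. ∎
The proof is INCORRECT.

Error: The string s = ab may be shorter than p.
The pumping lemma only applies to strings with |s| ≥ p, and p is not under our control.
We must choose s in terms of p, e.g. s = a^p b^p, to ensure |s| ≥ p.
(The proof also fixes one particular y; a valid argument must handle every decomposition with |xy| ≤ p and |y| ≥ 1 — for s = a^p b^p this forces y = a^k, and then xy²z = a^(p+k) b^p ∉ L.)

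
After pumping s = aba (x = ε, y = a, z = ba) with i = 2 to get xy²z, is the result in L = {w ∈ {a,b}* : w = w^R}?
No

xy²z = ε · aa · ba = aaba.
aaba reversed is abaa ≠ aaba, so it is not a palindrome and is not in L.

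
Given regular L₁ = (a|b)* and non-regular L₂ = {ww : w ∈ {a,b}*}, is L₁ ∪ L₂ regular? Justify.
Yes — L₁ ∪ L₂ is regular.

{ww} ⊆ (a|b)*, so L₁ ∪ L₂ = (a|b)*, which is regular.

Note that the bare facts "L₁ regular, L₂ non-regular" do not settle the question by themselves: the closure of regular languages under ∪, ∩, complement and difference applies only when BOTH operands are regular. With a non-regular operand the result can come out regular or non-regular depending on the specific languages, so one has to work out L₁ ∪ L₂ for this particular pair, as above.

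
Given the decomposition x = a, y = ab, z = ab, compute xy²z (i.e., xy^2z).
aababab

Given x = 'a', y = 'ab', z = 'ab' and i = 2:

xy^2z = x + y·y·...·y (2 times) + z
       = 'a' + 'ab'^2 + 'ab'
       = 'a' + 'abab' + 'ab'
       = 'aababab'

The pumped string is 'aababab' with length 7.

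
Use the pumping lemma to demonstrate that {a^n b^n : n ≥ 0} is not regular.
Assume for contradiction that L is regular, and let p ≥ 1 be the pumping length given by the pumping lemma.
Choose s = a^p b^p. Then s ∈ L and |s| = 2p ≥ p.
By the pumping lemma, s = xyz for some x, y, z with |xy| ≤ p, |y| ≥ 1, and xy^i z ∈ L for every i ≥ 0.
Since |xy| ≤ p and the first p symbols of s are all a's, we must have y = a^k for some k with 1 ≤ k ≤ p.

Take i = 2: xy²z = a^(p + k) b^p.
This string has p + k a's but p b's, and p + k > p because k ≥ 1. So xy²z ∉ L.

This contradicts the pumping lemma, which requires xy^i z ∈ L for all i ≥ 0.
Hence L = {a^n b^n : n ≥ 0} is not regular. ∎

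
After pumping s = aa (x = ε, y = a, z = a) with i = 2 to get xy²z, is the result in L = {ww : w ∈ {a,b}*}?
No

xy²z = ε · aa · a = aaa.
aaa has odd length 3, so it cannot be written as ww and is not in L.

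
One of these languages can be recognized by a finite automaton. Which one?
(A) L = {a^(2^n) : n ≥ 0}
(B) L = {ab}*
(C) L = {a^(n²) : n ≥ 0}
(B) {ab}*

(B) L = {ab}* is regular.

This can be recognized by a finite automaton (DFA/NFA).
Regular expressions like {ab}* define regular languages.

The other choices are not regular:
- {a^(2^n) : n ≥ 0}: After pumping, length is no longer a power of 2
- {a^(n²) : n ≥ 0}: After pumping, length is no longer a perfect square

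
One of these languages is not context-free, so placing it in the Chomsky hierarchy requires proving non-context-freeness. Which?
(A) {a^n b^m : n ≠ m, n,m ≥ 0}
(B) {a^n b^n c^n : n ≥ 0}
(B) {a^n b^n c^n : n ≥ 0}

(B) {a^n b^n c^n : n ≥ 0} requires the CFL pumping lemma.

- {a^n b^m : n ≠ m, n,m ≥ 0} is context-free (but not regular)
  • Can be shown non-regular with the regular pumping lemma
  • After pumping a's, we can make n = m

- {a^n b^n c^n : n ≥ 0} is NOT context-free
  • Requires the CFL pumping lemma to prove
  • Cannot maintain three equal counts simultaneously

The CFL pumping lemma is "stronger" in that it can prove non-membership
in the larger class of context-free languages.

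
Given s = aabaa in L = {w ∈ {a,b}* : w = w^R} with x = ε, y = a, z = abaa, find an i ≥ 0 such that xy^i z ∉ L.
i = 0

xy⁰z = ε · ε · abaa = abaa; abaa reversed is aaba ≠ abaa, so it is not a palindrome and is not in L.
(Other choices also work, e.g. i = 2, 3; only i = 1 is guaranteed to stay in L since xy¹z = s.)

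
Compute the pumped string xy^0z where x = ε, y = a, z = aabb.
aabb

Given x = '', y = 'a', z = 'aabb' and i = 0:

xy^0z = x + y·y·...·y (0 times) + z
       = '' + 'a'^0 + 'aabb'
       = '' + '' + 'aabb'
       = 'aabb'

The pumped string is 'aabb' with length 4.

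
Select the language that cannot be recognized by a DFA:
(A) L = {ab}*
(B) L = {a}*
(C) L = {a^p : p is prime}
(C) {a^p : p is prime}

(C) L = {a^p : p is prime} is NOT regular.

The pumping lemma can be used to prove this:
After pumping, the length becomes composite

The other languages are regular because they can be recognized by finite automata.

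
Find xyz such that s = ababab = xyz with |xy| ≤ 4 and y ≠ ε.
x = '', y = 'aba', z = 'bab'

For s = ababab and p = 4, one valid decomposition is:
- x = '' (length 0)
- y = 'aba' (length 3)
- z = 'bab' (length 3)

Verification:
- xyz = '' + 'aba' + 'bab' = ababab ✓
- |xy| = 3 ≤ 4 ✓
- |y| = 3 > 0 ✓

All pumping lemma constraints are satisfied.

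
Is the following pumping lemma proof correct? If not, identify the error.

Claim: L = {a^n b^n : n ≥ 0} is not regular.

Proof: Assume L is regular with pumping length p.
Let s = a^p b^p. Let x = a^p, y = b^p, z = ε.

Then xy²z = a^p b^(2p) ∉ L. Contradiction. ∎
The proof is INCORRECT.

Error: The decomposition violates |xy| ≤ p.
With x = a^p and y = b^p, we have |xy| = 2p > p.
The pumping lemma requires |xy| ≤ p, so y must be within the first p characters.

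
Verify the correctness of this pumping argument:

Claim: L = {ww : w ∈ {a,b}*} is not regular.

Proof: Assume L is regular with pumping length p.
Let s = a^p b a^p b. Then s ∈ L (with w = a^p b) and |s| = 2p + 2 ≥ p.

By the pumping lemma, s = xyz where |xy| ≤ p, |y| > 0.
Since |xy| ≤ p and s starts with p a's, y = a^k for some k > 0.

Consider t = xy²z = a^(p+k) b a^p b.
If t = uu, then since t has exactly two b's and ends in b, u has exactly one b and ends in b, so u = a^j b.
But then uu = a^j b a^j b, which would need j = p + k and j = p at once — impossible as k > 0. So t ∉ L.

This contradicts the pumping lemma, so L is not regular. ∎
The proof is correct.

This proof is valid because:
1. s = a^p b a^p b is in L and is chosen in terms of p, so |s| ≥ p holds for every p
2. The decomposition analysis is correct: |xy| ≤ p forces y to lie inside the leading a's
3. The contradiction is valid: the argument shows a^(p+k) b a^p b cannot be split into two equal halves
4. The conclusion follows logically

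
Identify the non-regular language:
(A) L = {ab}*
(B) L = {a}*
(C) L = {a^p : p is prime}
(C) {a^p : p is prime}

(C) L = {a^p : p is prime} is NOT regular.

The pumping lemma can be used to prove this:
After pumping, the length becomes composite

The other languages are regular because they can be recognized by finite automata.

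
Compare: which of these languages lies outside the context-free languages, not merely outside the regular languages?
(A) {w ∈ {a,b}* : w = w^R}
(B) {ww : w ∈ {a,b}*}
(B) {ww : w ∈ {a,b}*}

(B) {ww : w ∈ {a,b}*} requires the CFL pumping lemma.

- {w ∈ {a,b}* : w = w^R} is context-free (but not regular)
  • Can be shown non-regular with the regular pumping lemma
  • After pumping, the string is no longer symmetric

- {ww : w ∈ {a,b}*} is NOT context-free
  • Requires the CFL pumping lemma to prove
  • Even a PDA cannot compare two arbitrary halves symbol by symbol; CFL pumping on a^p b^p a^p b^p fails

The CFL pumping lemma is "stronger" in that it can prove non-membership
in the larger class of context-free languages.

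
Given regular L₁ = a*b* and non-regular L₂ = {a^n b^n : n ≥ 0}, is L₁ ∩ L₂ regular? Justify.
No — L₁ ∩ L₂ is not regular.

Every string a^n b^n already lies in a*b*, so L₁ ∩ L₂ = {a^n b^n : n ≥ 0} = L₂ itself, which is the standard non-regular language (pump s = a^p b^p).

Note that the bare facts "L₁ regular, L₂ non-regular" do not settle the question by themselves: the closure of regular languages under ∪, ∩, complement and difference applies only when BOTH operands are regular. With a non-regular operand the result can come out regular or non-regular depending on the specific languages, so one has to work out L₁ ∩ L₂ for this particular pair, as above.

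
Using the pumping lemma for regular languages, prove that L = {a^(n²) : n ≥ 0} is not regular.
Assume for contradiction that L is regular, and let p ≥ 1 be the pumping length given by the pumping lemma.
Choose s = a^(p²). Then s ∈ L and |s| = p² ≥ p.
By the pumping lemma, s = xyz for some x, y, z with |xy| ≤ p, |y| ≥ 1, and xy^i z ∈ L for every i ≥ 0.
Here y = a^k for some k with 1 ≤ k ≤ |xy| ≤ p.

Take i = 2: |xy²z| = p² + k.
Now p² < p² + k ≤ p² + p < p² + 2p + 1 = (p + 1)².
So |xy²z| lies strictly between the consecutive squares p² and (p + 1)², hence is not a perfect square, and xy²z ∉ L.

This contradicts the pumping lemma, which requires xy^i z ∈ L for all i ≥ 0.
Hence L = {a^(n²) : n ≥ 0} is not regular. ∎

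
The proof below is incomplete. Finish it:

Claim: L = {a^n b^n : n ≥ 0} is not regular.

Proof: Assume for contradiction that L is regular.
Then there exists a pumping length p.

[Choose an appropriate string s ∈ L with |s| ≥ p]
s = a^p b^p

This string is in L (has equal a's and b's) and has length 2p ≥ p.
Any decomposition xyz with |xy| ≤ p means y consists only of a's,
so pumping will unbalance the counts.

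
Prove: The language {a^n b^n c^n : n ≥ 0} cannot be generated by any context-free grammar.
Assume for contradiction that L is context-free, and let p ≥ 1 be the pumping length given by the pumping lemma for CFLs.
Choose s = a^p b^p c^p. Then s ∈ L and |s| = 3p ≥ p.
By the CFL pumping lemma, s = uvxyz for some u, v, x, y, z with |vxy| ≤ p, |vy| ≥ 1, and uv^i xy^i z ∈ L for every i ≥ 0.

Because |vxy| ≤ p, the window vxy cannot contain both an a and a c: any substring of s containing both must include the entire block b^p plus at least one a and one c, so it has length ≥ p + 2 > p.
Hence at least one of the letters a, c does not occur in vy at all.

Take i = 0: the string uxz is obtained from s by deleting |vy| ≥ 1 symbols, so |uxz| = 3p − |vy| < 3p.
But the letter (a or c) that does not occur in vy still occurs exactly p times in uxz. Every string of L with exactly p copies of some letter is a^p b^p c^p, of length 3p. Since |uxz| < 3p, uxz ∉ L.

This contradicts the CFL pumping lemma, which requires uv^i xy^i z ∈ L for all i ≥ 0.
Hence L = {a^n b^n c^n : n ≥ 0} is not context-free. ∎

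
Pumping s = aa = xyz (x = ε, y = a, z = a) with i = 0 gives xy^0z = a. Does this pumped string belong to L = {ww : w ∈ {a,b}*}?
No

xy⁰z = ε · ε · a = a.
a has odd length 1, so it cannot be written as ww and is not in L.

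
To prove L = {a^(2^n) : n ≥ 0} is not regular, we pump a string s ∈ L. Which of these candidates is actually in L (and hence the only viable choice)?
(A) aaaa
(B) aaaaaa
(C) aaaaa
(A) aaaa

The pumping lemma is applied to a string s that lies in L, so first check membership of each option:
- (A) aaaa has length 4 = 2^2, so it is in L ✓
- (B) aaaaaa has length 6, strictly between 2^2 = 4 and 2^3 = 8, so it is not in L ✗
- (C) aaaaa has length 5, strictly between 2^2 = 4 and 2^3 = 8, so it is not in L ✗

Only (A) aaaa is in L, so it is the only candidate that could play the role of s.
(In a complete proof one picks s in terms of the pumping length p so that |s| ≥ p is guaranteed; a fixed string like aaaa illustrates the shape of such an s.)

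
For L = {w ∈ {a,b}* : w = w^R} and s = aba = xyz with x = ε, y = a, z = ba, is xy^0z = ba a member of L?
No

xy⁰z = ε · ε · ba = ba.
ba reversed is ab ≠ ba, so it is not a palindrome and is not in L.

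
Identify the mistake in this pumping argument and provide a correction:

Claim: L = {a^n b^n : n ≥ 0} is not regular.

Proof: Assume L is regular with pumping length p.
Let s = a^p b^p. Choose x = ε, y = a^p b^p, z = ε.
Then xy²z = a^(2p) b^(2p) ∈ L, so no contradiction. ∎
Error: The decomposition violates |xy| ≤ p. With y = a^p b^p, |xy| = |y| = 2p > p. (The proof also miscomputes xy²z, which would be a^p b^p a^p b^p rather than a^(2p) b^(2p), and it wrongly treats one harmless decomposition as settling the matter — the prover does not get to choose the decomposition.)

Correction: The pumping lemma requires |xy| ≤ p, and the argument must handle every decomposition satisfying |xy| ≤ p, |y| ≥ 1. Since s starts with p a's, any such y consists only of a's, say y = a^k with k ≥ 1. Then xy²z = a^(p+k) b^p has unequal numbers of a's and b's, so xy²z ∉ L — the required contradiction.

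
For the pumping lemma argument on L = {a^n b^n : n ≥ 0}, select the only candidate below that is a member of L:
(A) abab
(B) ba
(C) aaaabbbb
(C) aaaabbbb

The pumping lemma is applied to a string s that lies in L, so first check membership of each option:
- (A) abab has an a after a b, so it is not of the form a^n b^n and is not in L ✗
- (B) ba has an a after a b, so it is not of the form a^n b^n and is not in L ✗
- (C) aaaabbbb = a^4 b^4 has equal counts (4 = 4), so it is in L ✓

Only (C) aaaabbbb is in L, so it is the only candidate that could play the role of s.
(In a complete proof one picks s in terms of the pumping length p so that |s| ≥ p is guaranteed; a fixed string like aaaabbbb illustrates the shape of such an s.)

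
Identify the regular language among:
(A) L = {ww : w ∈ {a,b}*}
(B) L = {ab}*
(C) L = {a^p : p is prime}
(B) {ab}*

(B) L = {ab}* is regular.

This can be recognized by a finite automaton (DFA/NFA).
Regular expressions like {ab}* define regular languages.

The other choices are not regular:
- {a^p : p is prime}: After pumping, the length becomes composite
- {ww : w ∈ {a,b}*}: After pumping, the two halves no longer match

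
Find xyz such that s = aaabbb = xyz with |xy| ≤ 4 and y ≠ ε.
x = '', y = 'aaa', z = 'bbb'

For s = aaabbb and p = 4, one valid decomposition is:
- x = '' (length 0)
- y = 'aaa' (length 3)
- z = 'bbb' (length 3)

Verification:
- xyz = '' + 'aaa' + 'bbb' = aaabbb ✓
- |xy| = 3 ≤ 4 ✓
- |y| = 3 > 0 ✓

All pumping lemma constraints are satisfied.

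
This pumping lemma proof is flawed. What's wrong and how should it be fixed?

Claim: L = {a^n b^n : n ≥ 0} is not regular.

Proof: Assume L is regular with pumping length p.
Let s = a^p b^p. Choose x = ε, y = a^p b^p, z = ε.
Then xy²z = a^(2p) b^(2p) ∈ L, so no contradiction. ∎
Error: The decomposition violates |xy| ≤ p. With y = a^p b^p, |xy| = |y| = 2p > p. (The proof also miscomputes xy²z, which would be a^p b^p a^p b^p rather than a^(2p) b^(2p), and it wrongly treats one harmless decomposition as settling the matter — the prover does not get to choose the decomposition.)

Correction: The pumping lemma requires |xy| ≤ p, and the argument must handle every decomposition satisfying |xy| ≤ p, |y| ≥ 1. Since s starts with p a's, any such y consists only of a's, say y = a^k with k ≥ 1. Then xy²z = a^(p+k) b^p has unequal numbers of a's and b's, so xy²z ∉ L — the required contradiction.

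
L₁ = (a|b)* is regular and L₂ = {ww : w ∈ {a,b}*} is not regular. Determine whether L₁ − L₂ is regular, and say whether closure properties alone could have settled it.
No — L₁ − L₂ is not regular.

L₁ − L₂ is the complement of {ww} within {a,b}*. If it were regular, its complement {ww} would be regular as well (regular languages are closed under complement) — contradiction. So L₁ − L₂ is not regular.

Note that the bare facts "L₁ regular, L₂ non-regular" do not settle the question by themselves: the closure of regular languages under ∪, ∩, complement and difference applies only when BOTH operands are regular. With a non-regular operand the result can come out regular or non-regular depending on the specific languages, so one has to work out L₁ − L₂ for this particular pair, as above.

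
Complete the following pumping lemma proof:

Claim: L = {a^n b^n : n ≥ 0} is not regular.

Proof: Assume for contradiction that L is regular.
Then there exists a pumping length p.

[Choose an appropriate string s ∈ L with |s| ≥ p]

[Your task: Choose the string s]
s = a^p b^p

This string is in L (has equal a's and b's) and has length 2p ≥ p.
Any decomposition xyz with |xy| ≤ p means y consists only of a's,
so pumping will unbalance the counts.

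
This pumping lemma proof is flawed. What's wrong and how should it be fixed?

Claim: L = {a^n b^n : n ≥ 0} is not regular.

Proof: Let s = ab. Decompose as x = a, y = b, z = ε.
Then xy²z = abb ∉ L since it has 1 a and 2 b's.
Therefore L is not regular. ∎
Error: The string s = ab might be shorter than the pumping length p.

Correction: Choose s = a^p b^p to ensure |s| ≥ p. Also, the decomposition is wrong: with |xy| ≤ p, y cannot include b's when s starts with p a's.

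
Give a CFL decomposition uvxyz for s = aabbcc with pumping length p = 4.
u='a', v='a', x='bb', y='c', z='c'

For s = aabbcc with pumping length p = 4:

One valid decomposition:
- u = 'a'
- v = 'a'
- x = 'bb'
- y = 'c'
- z = 'c'

Verification:
- uvxyz = 'a' + 'a' + 'bb' + 'c' + 'c' = aabbcc ✓
- |vxy| = |'abbc'| = 4 ≤ 4 ✓
- |vy| = |'ac'| = 2 > 0 ✓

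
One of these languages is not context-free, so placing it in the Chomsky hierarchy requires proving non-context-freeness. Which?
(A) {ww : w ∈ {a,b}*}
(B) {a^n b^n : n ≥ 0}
(A) {ww : w ∈ {a,b}*}

(A) {ww : w ∈ {a,b}*} requires the CFL pumping lemma.

- {a^n b^n : n ≥ 0} is context-free (but not regular)
  • Can be shown non-regular with the regular pumping lemma
  • After pumping, the number of a's and b's become unequal

- {ww : w ∈ {a,b}*} is NOT context-free
  • Requires the CFL pumping lemma to prove
  • Cannot verify equality of two arbitrary substrings

The CFL pumping lemma is "stronger" in that it can prove non-membership
in the larger class of context-free languages.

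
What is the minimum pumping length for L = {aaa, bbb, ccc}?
p = 4

For a finite language L, the pumping lemma holds vacuously if p > max|s| for s ∈ L.

The longest string in L = {aaa, bbb, ccc} has length 3.
If p = 4, then no string s ∈ L has |s| ≥ p, so the condition is vacuously true.

The minimum pumping length is p = 4.

Why no smaller p works: for any p ≤ 3, the longest string s ∈ L has |s| = 3 ≥ p, so it would
have to be pumpable; but pumping up (i = 2, 3, ...) produces ever longer strings, which cannot all lie in the
finite language L. So the pumping property fails for every p ≤ 3.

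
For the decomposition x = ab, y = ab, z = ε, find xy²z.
ababab

Given x = 'ab', y = 'ab', z = '' and i = 2:

xy^2z = x + y·y·...·y (2 times) + z
       = 'ab' + 'ab'^2 + ''
       = 'ab' + 'abab' + ''
       = 'ababab'

The pumped string is 'ababab' with length 6.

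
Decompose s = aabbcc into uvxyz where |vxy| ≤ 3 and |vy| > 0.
u='aa', v='b', x='b', y='c', z='c'

For s = aabbcc with pumping length p = 3:

One valid decomposition:
- u = 'aa'
- v = 'b'
- x = 'b'
- y = 'c'
- z = 'c'

Verification:
- uvxyz = 'aa' + 'b' + 'b' + 'c' + 'c' = aabbcc ✓
- |vxy| = |'bbc'| = 3 ≤ 3 ✓
- |vy| = |'bc'| = 2 > 0 ✓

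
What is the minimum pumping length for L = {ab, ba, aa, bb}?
p = 3

For a finite language L, the pumping lemma holds vacuously if p > max|s| for s ∈ L.

The longest string in L = {ab, ba, aa, bb} has length 2.
If p = 3, then no string s ∈ L has |s| ≥ p, so the condition is vacuously true.

The minimum pumping length is p = 3.

Why no smaller p works: for any p ≤ 2, the longest string s ∈ L has |s| = 2 ≥ p, so it would
have to be pumpable; but pumping up (i = 2, 3, ...) produces ever longer strings, which cannot all lie in the
finite language L. So the pumping property fails for every p ≤ 2.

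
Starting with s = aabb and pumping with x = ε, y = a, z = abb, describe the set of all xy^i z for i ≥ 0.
{xy^i z : i ≥ 0} = {a^(i+1) b^2 : i ≥ 0} = {abb, aabb, aaabb, ...}

With x = ε, y = a, z = abb: Starting with aabb and pumping the first 'a' (z = abb keeps the second 'a'), we get strings with i+1 a's followed by 2 b's for i = 0, 1, 2, ...; note bb is not produced because z always contributes one a.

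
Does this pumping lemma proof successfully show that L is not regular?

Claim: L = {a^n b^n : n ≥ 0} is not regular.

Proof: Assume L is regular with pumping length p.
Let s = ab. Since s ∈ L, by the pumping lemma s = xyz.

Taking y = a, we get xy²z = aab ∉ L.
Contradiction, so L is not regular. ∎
The proof is INCORRECT.

Error: The string s = ab may be shorter than p.
The pumping lemma only applies to strings with |s| ≥ p, and p is not under our control.
We must choose s in terms of p, e.g. s = a^p b^p, to ensure |s| ≥ p.
(The proof also fixes one particular y; a valid argument must handle every decomposition with |xy| ≤ p and |y| ≥ 1 — for s = a^p b^p this forces y = a^k, and then xy²z = a^(p+k) b^p ∉ L.)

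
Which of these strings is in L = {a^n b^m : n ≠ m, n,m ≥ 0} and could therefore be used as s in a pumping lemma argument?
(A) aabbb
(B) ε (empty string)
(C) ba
(A) aabbb

The pumping lemma is applied to a string s that lies in L, so first check membership of each option:
- (A) aabbb = a^2 b^3 with 2 ≠ 3, so it is in L ✓
- (B) ε = a^0 b^0 has n = m = 0, so it is not in L ✗
- (C) ba has an a after a b, so it is not of the form a^n b^m and is not in L ✗

Only (A) aabbb is in L, so it is the only candidate that could play the role of s.
(In a complete proof one picks s in terms of the pumping length p so that |s| ≥ p is guaranteed; a fixed string like aabbb illustrates the shape of such an s.)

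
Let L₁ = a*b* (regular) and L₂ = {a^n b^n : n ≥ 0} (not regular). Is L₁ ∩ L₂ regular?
No — L₁ ∩ L₂ is not regular.

Every string a^n b^n already lies in a*b*, so L₁ ∩ L₂ = {a^n b^n : n ≥ 0} = L₂ itself, which is the standard non-regular language (pump s = a^p b^p).

Note that the bare facts "L₁ regular, L₂ non-regular" do not settle the question by themselves: the closure of regular languages under ∪, ∩, complement and difference applies only when BOTH operands are regular. With a non-regular operand the result can come out regular or non-regular depending on the specific languages, so one has to work out L₁ ∩ L₂ for this particular pair, as above.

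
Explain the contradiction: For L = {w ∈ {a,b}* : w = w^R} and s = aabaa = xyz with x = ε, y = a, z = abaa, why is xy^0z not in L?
xy⁰z = abaa ∉ L

Pumping with i = 0 replaces y = a by y⁰ = ε:
- Original: s = xyz = aabaa; aabaa reversed is aabaa, the same string, so it is a palindrome and is in L
- Pumped: xy⁰z = ε · ε · abaa = abaa
- abaa reversed is aaba ≠ abaa, so it is not a palindrome and is not in L

The pumping lemma would require xy⁰z ∈ L, so this decomposition yields a contradiction.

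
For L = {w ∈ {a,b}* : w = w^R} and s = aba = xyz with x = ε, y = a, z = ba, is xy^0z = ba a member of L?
No

xy⁰z = ε · ε · ba = ba.
ba reversed is ab ≠ ba, so it is not a palindrome and is not in L.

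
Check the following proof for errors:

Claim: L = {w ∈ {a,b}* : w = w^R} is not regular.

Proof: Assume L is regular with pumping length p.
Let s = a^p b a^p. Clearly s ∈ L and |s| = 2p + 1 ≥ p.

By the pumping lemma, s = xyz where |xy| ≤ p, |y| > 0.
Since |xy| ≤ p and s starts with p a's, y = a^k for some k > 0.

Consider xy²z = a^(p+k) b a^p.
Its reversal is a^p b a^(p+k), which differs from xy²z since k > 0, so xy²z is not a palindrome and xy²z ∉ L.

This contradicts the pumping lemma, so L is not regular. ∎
The proof is correct.

This proof is valid because:
1. s = a^p b a^p is in L and is chosen in terms of p, so |s| ≥ p holds for every p
2. The decomposition analysis is correct: |xy| ≤ p forces y to lie inside the leading a's
3. The contradiction is valid: a^(p+k) b a^p has more a's before the b than after it, so it is not a palindrome
4. The conclusion follows logically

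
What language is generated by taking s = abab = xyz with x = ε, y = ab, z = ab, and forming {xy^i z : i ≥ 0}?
{xy^i z : i ≥ 0} = {(ab)^(i+1) : i ≥ 0} = {ab, abab, ababab, ...}

With x = ε, y = ab, z = ab: Pumping 'ab' gives strings of alternating a's and b's.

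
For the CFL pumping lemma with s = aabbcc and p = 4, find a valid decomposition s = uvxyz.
u='a', v='a', x='bb', y='c', z='c'

For s = aabbcc with pumping length p = 4:

One valid decomposition:
- u = 'a'
- v = 'a'
- x = 'bb'
- y = 'c'
- z = 'c'

Verification:
- uvxyz = 'a' + 'a' + 'bb' + 'c' + 'c' = aabbcc ✓
- |vxy| = |'abbc'| = 4 ≤ 4 ✓
- |vy| = |'ac'| = 2 > 0 ✓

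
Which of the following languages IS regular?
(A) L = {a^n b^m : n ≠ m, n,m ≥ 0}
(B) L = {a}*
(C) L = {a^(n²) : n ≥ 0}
(B) {a}*

(B) L = {a}* is regular.

This can be recognized by a finite automaton (DFA/NFA).
Regular expressions like {a}* define regular languages.

The other choices are not regular:
- {a^n b^m : n ≠ m, n,m ≥ 0}: After pumping a's, we can make n = m
- {a^(n²) : n ≥ 0}: After pumping, length is no longer a perfect square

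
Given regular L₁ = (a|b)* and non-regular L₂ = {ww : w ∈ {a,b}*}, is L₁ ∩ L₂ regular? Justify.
No — L₁ ∩ L₂ is not regular.

(a|b)* is all strings over {a,b}, so L₁ ∩ L₂ = {ww : w ∈ {a,b}*} = L₂ itself, which is not regular (pump s = a^p b a^p b).

Note that the bare facts "L₁ regular, L₂ non-regular" do not settle the question by themselves: the closure of regular languages under ∪, ∩, complement and difference applies only when BOTH operands are regular. With a non-regular operand the result can come out regular or non-regular depending on the specific languages, so one has to work out L₁ ∩ L₂ for this particular pair, as above.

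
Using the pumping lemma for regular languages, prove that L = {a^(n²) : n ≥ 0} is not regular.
Assume for contradiction that L is regular, and let p ≥ 1 be the pumping length given by the pumping lemma.
Choose s = a^(p²). Then s ∈ L and |s| = p² ≥ p.
By the pumping lemma, s = xyz for some x, y, z with |xy| ≤ p, |y| ≥ 1, and xy^i z ∈ L for every i ≥ 0.
Here y = a^k for some k with 1 ≤ k ≤ |xy| ≤ p.

Take i = 2: |xy²z| = p² + k.
Now p² < p² + k ≤ p² + p < p² + 2p + 1 = (p + 1)².
So |xy²z| lies strictly between the consecutive squares p² and (p + 1)², hence is not a perfect square, and xy²z ∉ L.

This contradicts the pumping lemma, which requires xy^i z ∈ L for all i ≥ 0.
Hence L = {a^(n²) : n ≥ 0} is not regular. ∎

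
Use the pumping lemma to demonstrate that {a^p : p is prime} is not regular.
Assume for contradiction that L is regular, and let p ≥ 1 be the pumping length given by the pumping lemma.
Choose a prime q with q ≥ p (one exists because there are infinitely many primes) and let s = a^q. Then s ∈ L and |s| = q ≥ p.
By the pumping lemma, s = xyz for some x, y, z with |xy| ≤ p, |y| ≥ 1, and xy^i z ∈ L for every i ≥ 0.
Here y = a^k for some k with 1 ≤ k ≤ p, and xy^i z = a^(q + (i − 1)k) for every i ≥ 0.

Take i = q + 1: |xy^(q+1) z| = q + qk = q(k + 1).
Both factors satisfy q ≥ 2 and k + 1 ≥ 2, so q(k + 1) is composite, and xy^(q+1) z ∉ L.

This contradicts the pumping lemma, which requires xy^i z ∈ L for all i ≥ 0.
Hence L = {a^p : p is prime} is not regular. ∎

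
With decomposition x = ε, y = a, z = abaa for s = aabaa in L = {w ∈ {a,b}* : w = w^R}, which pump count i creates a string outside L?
i = 0

xy⁰z = ε · ε · abaa = abaa; abaa reversed is aaba ≠ abaa, so it is not a palindrome and is not in L.
(Other choices also work, e.g. i = 2, 3; only i = 1 is guaranteed to stay in L since xy¹z = s.)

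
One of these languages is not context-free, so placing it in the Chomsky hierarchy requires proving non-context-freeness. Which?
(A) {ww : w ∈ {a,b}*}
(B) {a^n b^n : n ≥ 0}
(A) {ww : w ∈ {a,b}*}

(A) {ww : w ∈ {a,b}*} requires the CFL pumping lemma.

- {a^n b^n : n ≥ 0} is context-free (but not regular)
  • Can be shown non-regular with the regular pumping lemma
  • After pumping, the number of a's and b's become unequal

- {ww : w ∈ {a,b}*} is NOT context-free
  • Requires the CFL pumping lemma to prove
  • Cannot verify equality of two arbitrary substrings

The CFL pumping lemma is "stronger" in that it can prove non-membership
in the larger class of context-free languages.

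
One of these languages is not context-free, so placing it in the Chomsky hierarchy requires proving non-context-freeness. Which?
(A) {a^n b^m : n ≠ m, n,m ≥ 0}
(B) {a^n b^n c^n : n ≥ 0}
(B) {a^n b^n c^n : n ≥ 0}

(B) {a^n b^n c^n : n ≥ 0} requires the CFL pumping lemma.

- {a^n b^m : n ≠ m, n,m ≥ 0} is context-free (but not regular)
  • Can be shown non-regular with the regular pumping lemma
  • After pumping a's, we can make n = m

- {a^n b^n c^n : n ≥ 0} is NOT context-free
  • Requires the CFL pumping lemma to prove
  • Cannot maintain three equal counts simultaneously

The CFL pumping lemma is "stronger" in that it can prove non-membership
in the larger class of context-free languages.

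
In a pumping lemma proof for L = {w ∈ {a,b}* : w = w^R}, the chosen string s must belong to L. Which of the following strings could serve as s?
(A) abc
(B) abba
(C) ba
(B) abba

The pumping lemma is applied to a string s that lies in L, so first check membership of each option:
- (A) abc reversed is cba ≠ abc, so it is not a palindrome and is not in L ✗
- (B) abba reversed is abba, the same string, so it is a palindrome and is in L ✓
- (C) ba reversed is ab ≠ ba, so it is not a palindrome and is not in L ✗

Only (B) abba is in L, so it is the only candidate that could play the role of s.
(In a complete proof one picks s in terms of the pumping length p so that |s| ≥ p is guaranteed; a fixed string like abba illustrates the shape of such an s.)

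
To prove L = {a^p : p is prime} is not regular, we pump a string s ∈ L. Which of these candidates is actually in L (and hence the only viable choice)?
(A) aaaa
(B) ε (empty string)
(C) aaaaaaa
(C) aaaaaaa

The pumping lemma is applied to a string s that lies in L, so first check membership of each option:
- (A) aaaa has length 4 = 2 × 2, which is not prime, so it is not in L ✗
- (B) ε has length 0, which is not prime, so it is not in L ✗
- (C) aaaaaaa has length 7, which is prime, so it is in L ✓

Only (C) aaaaaaa is in L, so it is the only candidate that could play the role of s.
(In a complete proof one picks s in terms of the pumping length p so that |s| ≥ p is guaranteed; a fixed string like aaaaaaa illustrates the shape of such an s.)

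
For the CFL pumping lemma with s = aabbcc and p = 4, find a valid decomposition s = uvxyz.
u='a', v='a', x='bb', y='c', z='c'

For s = aabbcc with pumping length p = 4:

One valid decomposition:
- u = 'a'
- v = 'a'
- x = 'bb'
- y = 'c'
- z = 'c'

Verification:
- uvxyz = 'a' + 'a' + 'bb' + 'c' + 'c' = aabbcc ✓
- |vxy| = |'abbc'| = 4 ≤ 4 ✓
- |vy| = |'ac'| = 2 > 0 ✓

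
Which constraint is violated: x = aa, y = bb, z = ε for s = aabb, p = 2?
Violated: |xy| ≤ p

The decomposition x = aa, y = bb, z = ε for s = aabb with p = 2
violates the constraint: |xy| ≤ p

|xy| = |aabb| = 4 > 2 = p. The decomposition puts too many characters in xy.

Pumping lemma constraints:
1. xyz = s (decomposition is valid)
2. |xy| ≤ p
3. |y| > 0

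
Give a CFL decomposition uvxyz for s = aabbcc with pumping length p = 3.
u='aa', v='b', x='b', y='c', z='c'

For s = aabbcc with pumping length p = 3:

One valid decomposition:
- u = 'aa'
- v = 'b'
- x = 'b'
- y = 'c'
- z = 'c'

Verification:
- uvxyz = 'aa' + 'b' + 'b' + 'c' + 'c' = aabbcc ✓
- |vxy| = |'bbc'| = 3 ≤ 3 ✓
- |vy| = |'bc'| = 2 > 0 ✓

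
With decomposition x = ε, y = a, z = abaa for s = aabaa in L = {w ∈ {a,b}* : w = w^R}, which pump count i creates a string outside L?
i = 2

xy²z = ε · aa · abaa = aaabaa; aaabaa reversed is aabaaa ≠ aaabaa, so it is not a palindrome and is not in L.
(Other choices also work, e.g. i = 0, 3; only i = 1 is guaranteed to stay in L since xy¹z = s.)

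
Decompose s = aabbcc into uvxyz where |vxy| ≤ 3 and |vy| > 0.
u='aa', v='b', x='b', y='c', z='c'

For s = aabbcc with pumping length p = 3:

One valid decomposition:
- u = 'aa'
- v = 'b'
- x = 'b'
- y = 'c'
- z = 'c'

Verification:
- uvxyz = 'aa' + 'b' + 'b' + 'c' + 'c' = aabbcc ✓
- |vxy| = |'bbc'| = 3 ≤ 3 ✓
- |vy| = |'bc'| = 2 > 0 ✓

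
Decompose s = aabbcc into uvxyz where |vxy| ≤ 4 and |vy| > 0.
u='a', v='a', x='bb', y='c', z='c'

For s = aabbcc with pumping length p = 4:

One valid decomposition:
- u = 'a'
- v = 'a'
- x = 'bb'
- y = 'c'
- z = 'c'

Verification:
- uvxyz = 'a' + 'a' + 'bb' + 'c' + 'c' = aabbcc ✓
- |vxy| = |'abbc'| = 4 ≤ 4 ✓
- |vy| = |'ac'| = 2 > 0 ✓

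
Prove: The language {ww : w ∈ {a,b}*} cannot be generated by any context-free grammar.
Assume for contradiction that L is context-free, and let p ≥ 1 be the pumping length given by the pumping lemma for CFLs.
Choose s = a^p b^p a^p b^p. Then s ∈ L (take w = a^p b^p) and |s| = 4p ≥ p.
By the CFL pumping lemma, s = uvxyz for some u, v, x, y, z with |vxy| ≤ p, |vy| ≥ 1, and uv^i xy^i z ∈ L for every i ≥ 0.

Write s as four blocks A₁ B₁ A₂ B₂ with A₁ = A₂ = a^p and B₁ = B₂ = b^p. Since |vxy| ≤ p, the window vxy lies inside at most two adjacent blocks. Take i = 0 and let t = uxz, so |t| = 4p − |vy| with 1 ≤ |vy| ≤ p. If |t| is odd, t ∉ L immediately, so assume |vy| is even (hence |vy| ≥ 2) and |t|/2 = 2p − |vy|/2, which satisfies p ≤ |t|/2 ≤ 2p − 1.

Case 1 (vxy inside A₁B₁): t = a^(p−j) b^(p−l) a^p b^p with j + l = |vy|. The second half of t has length < 2p, so it is a suffix of the trailing a^p b^p and ends in b; the first half is a^(p−j) b^(p−l) a^((j+l)/2), which ends in a because (j+l)/2 ≥ 1. The halves differ, so t ∉ L.

Case 2 (vxy inside B₁A₂, straddling the middle): t = a^p b^(p−j) a^(p−l) b^p with j + l = |vy|. If t = ww, then w is a prefix of t of length ≥ p, so w begins with a^p; and w is a suffix of t of length ≥ p, so w ends with b^p. That forces |w| ≥ 2p, contradicting |w| = |t|/2 ≤ 2p − 1. So t ∉ L.

Case 3 (vxy inside A₂B₂): t = a^p b^p a^(p−j) b^(p−l) with j + l = |vy|. The first half of t is a prefix of a^p b^p, so it begins with a; the second half is b^((j+l)/2) a^(p−j) b^(p−l), which begins with b. The halves differ, so t ∉ L.

In every case uv⁰xy⁰z = uxz ∉ L.

This contradicts the CFL pumping lemma, which requires uv^i xy^i z ∈ L for all i ≥ 0.
Hence L = {ww : w ∈ {a,b}*} is not context-free. ∎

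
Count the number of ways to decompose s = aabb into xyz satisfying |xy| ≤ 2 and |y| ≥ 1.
3

For s = 'aabb' with pumping length p = 2:

Constraints: |xy| ≤ 2, |y| > 0

Valid decompositions (|xy| ≤ p, |y| ≥ 1):
  • x='', y='a', z='abb'
  • x='a', y='a', z='bb'
  • x='', y='aa', z='bb'

Total count: 3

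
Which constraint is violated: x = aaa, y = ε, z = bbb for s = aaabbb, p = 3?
Violated: |y| > 0

The decomposition x = aaa, y = ε, z = bbb for s = aaabbb with p = 3
violates the constraint: |y| > 0

|y| = 0, but the pumping lemma requires |y| > 0 (y must be non-empty).

Pumping lemma constraints:
1. xyz = s (decomposition is valid)
2. |xy| ≤ p
3. |y| > 0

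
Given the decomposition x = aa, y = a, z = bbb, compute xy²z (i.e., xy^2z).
aaaabbb

Given x = 'aa', y = 'a', z = 'bbb' and i = 2:

xy^2z = x + y·y·...·y (2 times) + z
       = 'aa' + 'a'^2 + 'bbb'
       = 'aa' + 'aa' + 'bbb'
       = 'aaaabbb'

The pumped string is 'aaaabbb' with length 7.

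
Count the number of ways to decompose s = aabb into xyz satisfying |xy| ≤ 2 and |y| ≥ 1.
3

For s = 'aabb' with pumping length p = 2:

Constraints: |xy| ≤ 2, |y| > 0

Valid decompositions (|xy| ≤ p, |y| ≥ 1):
  • x='', y='a', z='abb'
  • x='a', y='a', z='bb'
  • x='', y='aa', z='bb'

Total count: 3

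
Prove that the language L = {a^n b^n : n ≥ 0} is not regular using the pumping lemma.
Assume for contradiction that L is regular, and let p ≥ 1 be the pumping length given by the pumping lemma.
Choose s = a^p b^p. Then s ∈ L and |s| = 2p ≥ p.
By the pumping lemma, s = xyz for some x, y, z with |xy| ≤ p, |y| ≥ 1, and xy^i z ∈ L for every i ≥ 0.
Since |xy| ≤ p and the first p symbols of s are all a's, we must have y = a^k for some k with 1 ≤ k ≤ p.

Take i = 2: xy²z = a^(p + k) b^p.
This string has p + k a's but p b's, and p + k > p because k ≥ 1. So xy²z ∉ L.

This contradicts the pumping lemma, which requires xy^i z ∈ L for all i ≥ 0.
Hence L = {a^n b^n : n ≥ 0} is not regular. ∎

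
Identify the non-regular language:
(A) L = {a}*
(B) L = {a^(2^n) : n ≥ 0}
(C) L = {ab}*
(B) {a^(2^n) : n ≥ 0}

(B) L = {a^(2^n) : n ≥ 0} is NOT regular.

The pumping lemma can be used to prove this:
After pumping, length is no longer a power of 2

The other languages are regular because they can be recognized by finite automata.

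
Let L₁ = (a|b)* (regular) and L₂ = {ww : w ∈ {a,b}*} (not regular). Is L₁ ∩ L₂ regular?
No — L₁ ∩ L₂ is not regular.

(a|b)* is all strings over {a,b}, so L₁ ∩ L₂ = {ww : w ∈ {a,b}*} = L₂ itself, which is not regular (pump s = a^p b a^p b).

Note that the bare facts "L₁ regular, L₂ non-regular" do not settle the question by themselves: the closure of regular languages under ∪, ∩, complement and difference applies only when BOTH operands are regular. With a non-regular operand the result can come out regular or non-regular depending on the specific languages, so one has to work out L₁ ∩ L₂ for this particular pair, as above.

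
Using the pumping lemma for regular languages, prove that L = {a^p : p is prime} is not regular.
Assume for contradiction that L is regular, and let p ≥ 1 be the pumping length given by the pumping lemma.
Choose a prime q with q ≥ p (one exists because there are infinitely many primes) and let s = a^q. Then s ∈ L and |s| = q ≥ p.
By the pumping lemma, s = xyz for some x, y, z with |xy| ≤ p, |y| ≥ 1, and xy^i z ∈ L for every i ≥ 0.
Here y = a^k for some k with 1 ≤ k ≤ p, and xy^i z = a^(q + (i − 1)k) for every i ≥ 0.

Take i = q + 1: |xy^(q+1) z| = q + qk = q(k + 1).
Both factors satisfy q ≥ 2 and k + 1 ≥ 2, so q(k + 1) is composite, and xy^(q+1) z ∉ L.

This contradicts the pumping lemma, which requires xy^i z ∈ L for all i ≥ 0.
Hence L = {a^p : p is prime} is not regular. ∎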